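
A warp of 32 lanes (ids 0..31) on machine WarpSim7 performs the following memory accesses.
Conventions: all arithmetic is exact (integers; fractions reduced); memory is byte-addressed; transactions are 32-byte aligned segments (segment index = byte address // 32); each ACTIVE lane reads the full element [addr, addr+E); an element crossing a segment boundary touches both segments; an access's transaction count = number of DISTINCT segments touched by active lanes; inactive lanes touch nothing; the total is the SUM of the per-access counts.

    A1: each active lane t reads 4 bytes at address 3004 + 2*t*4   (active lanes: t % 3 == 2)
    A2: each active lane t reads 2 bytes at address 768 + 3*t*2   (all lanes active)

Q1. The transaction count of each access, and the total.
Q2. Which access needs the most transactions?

A1: 8 transactions
A2: 6 transactions

Answer: 8,6; total 14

Answer: A1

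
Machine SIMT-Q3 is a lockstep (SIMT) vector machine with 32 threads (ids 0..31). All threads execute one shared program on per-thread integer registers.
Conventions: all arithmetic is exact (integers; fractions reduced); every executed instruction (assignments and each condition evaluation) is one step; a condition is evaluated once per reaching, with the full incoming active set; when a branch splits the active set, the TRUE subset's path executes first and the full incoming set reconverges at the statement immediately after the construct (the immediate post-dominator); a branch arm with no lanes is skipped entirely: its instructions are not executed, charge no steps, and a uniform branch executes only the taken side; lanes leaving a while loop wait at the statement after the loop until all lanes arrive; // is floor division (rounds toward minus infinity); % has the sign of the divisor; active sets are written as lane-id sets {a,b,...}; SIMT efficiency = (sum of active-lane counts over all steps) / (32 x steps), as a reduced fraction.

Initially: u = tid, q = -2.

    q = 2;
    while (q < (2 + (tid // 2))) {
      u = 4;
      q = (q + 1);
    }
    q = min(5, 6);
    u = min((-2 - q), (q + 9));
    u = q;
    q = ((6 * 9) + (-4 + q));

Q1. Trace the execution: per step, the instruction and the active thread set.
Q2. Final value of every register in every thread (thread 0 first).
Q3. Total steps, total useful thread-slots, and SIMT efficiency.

step 0: q <- 2                       {0,1,2,3,4,5,6,7,8,9,10,11,12,13,14,15,16,17,18,19,20,21,22,23,24,25,26,27,28,29,30,31}
step 1: eval (q < (2 + (tid // 2)))  {0,1,2,3,4,5,6,7,8,9,10,11,12,13,14,15,16,17,18,19,20,21,22,23,24,25,26,27,28,29,30,31}
step 2: u <- 4                       {2,3,4,5,6,7,8,9,10,11,12,13,14,15,16,17,18,19,20,21,22,23,24,25,26,27,28,29,30,31}
step 3: q <- (q + 1)                 {2,3,4,5,6,7,8,9,10,11,12,13,14,15,16,17,18,19,20,21,22,23,24,25,26,27,28,29,30,31}
step 4: eval (q < (2 + (tid // 2)))  {2,3,4,5,6,7,8,9,10,11,12,13,14,15,16,17,18,19,20,21,22,23,24,25,26,27,28,29,30,31}
step 5: u <- 4                       {4,5,6,7,8,9,10,11,12,13,14,15,16,17,18,19,20,21,22,23,24,25,26,27,28,29,30,31}
step 6: q <- (q + 1)                 {4,5,6,7,8,9,10,11,12,13,14,15,16,17,18,19,20,21,22,23,24,25,26,27,28,29,30,31}
step 7: eval (q < (2 + (tid // 2)))  {4,5,6,7,8,9,10,11,12,13,14,15,16,17,18,19,20,21,22,23,24,25,26,27,28,29,30,31}
step 8: u <- 4                       {6,7,8,9,10,11,12,13,14,15,16,17,18,19,20,21,22,23,24,25,26,27,28,29,30,31}
step 9: q <- (q + 1)                 {6,7,8,9,10,11,12,13,14,15,16,17,18,19,20,21,22,23,24,25,26,27,28,29,30,31}
step 10: eval (q < (2 + (tid // 2)))  {6,7,8,9,10,11,12,13,14,15,16,17,18,19,20,21,22,23,24,25,26,27,28,29,30,31}
step 11: u <- 4                       {8,9,10,11,12,13,14,15,16,17,18,19,20,21,22,23,24,25,26,27,28,29,30,31}
step 12: q <- (q + 1)                 {8,9,10,11,12,13,14,15,16,17,18,19,20,21,22,23,24,25,26,27,28,29,30,31}
step 13: eval (q < (2 + (tid // 2)))  {8,9,10,11,12,13,14,15,16,17,18,19,20,21,22,23,24,25,26,27,28,29,30,31}
step 14: u <- 4                       {10,11,12,13,14,15,16,17,18,19,20,21,22,23,24,25,26,27,28,29,30,31}
step 15: q <- (q + 1)                 {10,11,12,13,14,15,16,17,18,19,20,21,22,23,24,25,26,27,28,29,30,31}
step 16: eval (q < (2 + (tid // 2)))  {10,11,12,13,14,15,16,17,18,19,20,21,22,23,24,25,26,27,28,29,30,31}
step 17: u <- 4                       {12,13,14,15,16,17,18,19,20,21,22,23,24,25,26,27,28,29,30,31}
step 18: q <- (q + 1)                 {12,13,14,15,16,17,18,19,20,21,22,23,24,25,26,27,28,29,30,31}
step 19: eval (q < (2 + (tid // 2)))  {12,13,14,15,16,17,18,19,20,21,22,23,24,25,26,27,28,29,30,31}
step 20: u <- 4                       {14,15,16,17,18,19,20,21,22,23,24,25,26,27,28,29,30,31}
step 21: q <- (q + 1)                 {14,15,16,17,18,19,20,21,22,23,24,25,26,27,28,29,30,31}
step 22: eval (q < (2 + (tid // 2)))  {14,15,16,17,18,19,20,21,22,23,24,25,26,27,28,29,30,31}
step 23: u <- 4                       {16,17,18,19,20,21,22,23,24,25,26,27,28,29,30,31}
step 24: q <- (q + 1)                 {16,17,18,19,20,21,22,23,24,25,26,27,28,29,30,31}
step 25: eval (q < (2 + (tid // 2)))  {16,17,18,19,20,21,22,23,24,25,26,27,28,29,30,31}
step 26: u <- 4                       {18,19,20,21,22,23,24,25,26,27,28,29,30,31}
step 27: q <- (q + 1)                 {18,19,20,21,22,23,24,25,26,27,28,29,30,31}
step 28: eval (q < (2 + (tid // 2)))  {18,19,20,21,22,23,24,25,26,27,28,29,30,31}
step 29: u <- 4                       {20,21,22,23,24,25,26,27,28,29,30,31}
step 30: q <- (q + 1)                 {20,21,22,23,24,25,26,27,28,29,30,31}
step 31: eval (q < (2 + (tid // 2)))  {20,21,22,23,24,25,26,27,28,29,30,31}
step 32: u <- 4                       {22,23,24,25,26,27,28,29,30,31}
step 33: q <- (q + 1)                 {22,23,24,25,26,27,28,29,30,31}
step 34: eval (q < (2 + (tid // 2)))  {22,23,24,25,26,27,28,29,30,31}
step 35: u <- 4                       {24,25,26,27,28,29,30,31}
step 36: q <- (q + 1)                 {24,25,26,27,28,29,30,31}
step 37: eval (q < (2 + (tid // 2)))  {24,25,26,27,28,29,30,31}
step 38: u <- 4                       {26,27,28,29,30,31}
step 39: q <- (q + 1)                 {26,27,28,29,30,31}
step 40: eval (q < (2 + (tid // 2)))  {26,27,28,29,30,31}
step 41: u <- 4                       {28,29,30,31}
step 42: q <- (q + 1)                 {28,29,30,31}
step 43: eval (q < (2 + (tid // 2)))  {28,29,30,31}
step 44: u <- 4                       {30,31}
step 45: q <- (q + 1)                 {30,31}
step 46: eval (q < (2 + (tid // 2)))  {30,31}
step 47: q <- min(5, 6)               {0,1,2,3,4,5,6,7,8,9,10,11,12,13,14,15,16,17,18,19,20,21,22,23,24,25,26,27,28,29,30,31}
step 48: u <- min((-2 - q), (q + 9))  {0,1,2,3,4,5,6,7,8,9,10,11,12,13,14,15,16,17,18,19,20,21,22,23,24,25,26,27,28,29,30,31}
step 49: u <- q                       {0,1,2,3,4,5,6,7,8,9,10,11,12,13,14,15,16,17,18,19,20,21,22,23,24,25,26,27,28,29,30,31}
step 50: q <- ((6 * 9) + (-4 + q))    {0,1,2,3,4,5,6,7,8,9,10,11,12,13,14,15,16,17,18,19,20,21,22,23,24,25,26,27,28,29,30,31}

Answer: 51 steps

u: 5,5,5,5,5,5,5,5,5,5,5,5,5,5,5,5,5,5,5,5,5,5,5,5,5,5,5,5,5,5,5,5
q: 55,55,55,55,55,55,55,55,55,55,55,55,55,55,55,55,55,55,55,55,55,55,55,55,55,55,55,55,55,55,55,55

steps = 51; useful = 912; efficiency = 912/1632 = 19/34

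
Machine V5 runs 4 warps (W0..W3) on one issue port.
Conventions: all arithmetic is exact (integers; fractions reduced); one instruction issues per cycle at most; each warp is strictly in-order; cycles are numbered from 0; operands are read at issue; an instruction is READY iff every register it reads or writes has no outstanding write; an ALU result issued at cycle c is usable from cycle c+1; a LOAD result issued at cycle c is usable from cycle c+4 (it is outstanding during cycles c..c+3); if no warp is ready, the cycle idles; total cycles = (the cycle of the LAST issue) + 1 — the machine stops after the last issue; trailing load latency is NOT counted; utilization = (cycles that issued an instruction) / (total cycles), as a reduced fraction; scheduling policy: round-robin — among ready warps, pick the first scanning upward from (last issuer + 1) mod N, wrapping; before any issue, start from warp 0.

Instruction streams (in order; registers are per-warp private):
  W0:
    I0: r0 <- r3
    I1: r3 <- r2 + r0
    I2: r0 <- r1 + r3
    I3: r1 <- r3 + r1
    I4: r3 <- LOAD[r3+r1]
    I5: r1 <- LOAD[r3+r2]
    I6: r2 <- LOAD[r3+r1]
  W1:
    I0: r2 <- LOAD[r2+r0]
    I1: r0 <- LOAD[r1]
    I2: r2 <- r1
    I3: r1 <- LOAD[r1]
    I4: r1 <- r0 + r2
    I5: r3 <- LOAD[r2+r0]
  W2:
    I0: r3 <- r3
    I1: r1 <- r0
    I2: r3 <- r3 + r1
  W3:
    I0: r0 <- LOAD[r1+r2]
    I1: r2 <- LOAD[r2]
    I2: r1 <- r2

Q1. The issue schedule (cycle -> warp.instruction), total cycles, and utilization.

cycle 0: W0.I0
cycle 1: W1.I0
cycle 2: W2.I0
cycle 3: W3.I0
cycle 4: W0.I1
cycle 5: W1.I1
cycle 6: W2.I1
cycle 7: W3.I1
cycle 8: W0.I2
cycle 9: W1.I2
cycle 10: W2.I2
cycle 11: W3.I2
cycle 12: W0.I3
cycle 13: W1.I3
cycle 14: W0.I4
cycle 15: idle
cycle 16: idle
cycle 17: W1.I4
cycle 18: W0.I5
cycle 19: W1.I5
cycle 20: idle
cycle 21: idle
cycle 22: W0.I6

Answer: 23 cycles, utilization 19/23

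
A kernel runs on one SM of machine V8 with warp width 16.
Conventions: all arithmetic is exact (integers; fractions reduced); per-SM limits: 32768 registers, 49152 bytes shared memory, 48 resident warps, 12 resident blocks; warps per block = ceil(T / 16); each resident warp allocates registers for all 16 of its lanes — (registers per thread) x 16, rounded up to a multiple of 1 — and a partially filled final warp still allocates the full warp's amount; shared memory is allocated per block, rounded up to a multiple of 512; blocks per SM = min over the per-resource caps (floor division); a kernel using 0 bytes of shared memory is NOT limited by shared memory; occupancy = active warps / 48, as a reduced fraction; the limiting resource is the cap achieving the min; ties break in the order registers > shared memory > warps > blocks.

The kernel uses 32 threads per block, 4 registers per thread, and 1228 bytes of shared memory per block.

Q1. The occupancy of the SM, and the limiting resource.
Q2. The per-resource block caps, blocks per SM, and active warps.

Answer: occupancy 1/2, limited by blocks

registers: 256 blocks
shared memory: 32 blocks
warps: 24 blocks
blocks: 12 blocks

Answer: 12 blocks, 24 active warps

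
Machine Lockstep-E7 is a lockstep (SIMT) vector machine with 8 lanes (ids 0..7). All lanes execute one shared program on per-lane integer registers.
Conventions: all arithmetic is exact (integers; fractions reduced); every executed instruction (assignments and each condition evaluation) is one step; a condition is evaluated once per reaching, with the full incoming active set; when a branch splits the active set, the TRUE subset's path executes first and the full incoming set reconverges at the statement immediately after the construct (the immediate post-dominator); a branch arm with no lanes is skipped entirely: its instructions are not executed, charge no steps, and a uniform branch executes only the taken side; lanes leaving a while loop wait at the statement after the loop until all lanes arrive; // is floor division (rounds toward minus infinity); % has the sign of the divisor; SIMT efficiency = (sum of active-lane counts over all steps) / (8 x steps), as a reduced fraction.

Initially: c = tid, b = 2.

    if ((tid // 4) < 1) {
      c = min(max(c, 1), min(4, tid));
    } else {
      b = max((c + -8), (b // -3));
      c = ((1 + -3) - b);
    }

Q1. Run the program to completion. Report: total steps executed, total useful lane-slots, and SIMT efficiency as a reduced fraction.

Answer: 4 steps, 20 useful, 5/8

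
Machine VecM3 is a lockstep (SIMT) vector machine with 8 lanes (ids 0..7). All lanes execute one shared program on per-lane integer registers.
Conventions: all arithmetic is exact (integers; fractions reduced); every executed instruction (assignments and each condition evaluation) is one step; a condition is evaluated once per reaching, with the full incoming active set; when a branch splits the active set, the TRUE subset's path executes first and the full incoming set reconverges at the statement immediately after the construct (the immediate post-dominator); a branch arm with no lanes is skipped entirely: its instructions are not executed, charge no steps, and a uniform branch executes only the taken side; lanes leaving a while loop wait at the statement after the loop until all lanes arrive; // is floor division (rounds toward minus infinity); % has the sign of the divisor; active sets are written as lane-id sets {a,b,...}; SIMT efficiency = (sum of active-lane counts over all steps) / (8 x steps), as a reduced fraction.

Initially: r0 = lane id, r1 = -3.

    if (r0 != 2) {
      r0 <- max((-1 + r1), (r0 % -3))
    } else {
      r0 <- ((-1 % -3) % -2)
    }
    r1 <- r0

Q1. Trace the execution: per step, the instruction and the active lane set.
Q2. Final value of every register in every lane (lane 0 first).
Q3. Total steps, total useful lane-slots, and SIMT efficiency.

step 0: eval (r0 != 2)               {0,1,2,3,4,5,6,7}
step 1: r0 <- max((-1 + r1), (r0 % -3)) {0,1,3,4,5,6,7}
step 2: r0 <- ((-1 % -3) % -2)       {2}
step 3: r1 <- r0                     {0,1,2,3,4,5,6,7}

Answer: 4 steps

r0: 0,-2,-1,0,-2,-1,0,-2
r1: 0,-2,-1,0,-2,-1,0,-2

steps = 4; useful = 24; efficiency = 24/32 = 3/4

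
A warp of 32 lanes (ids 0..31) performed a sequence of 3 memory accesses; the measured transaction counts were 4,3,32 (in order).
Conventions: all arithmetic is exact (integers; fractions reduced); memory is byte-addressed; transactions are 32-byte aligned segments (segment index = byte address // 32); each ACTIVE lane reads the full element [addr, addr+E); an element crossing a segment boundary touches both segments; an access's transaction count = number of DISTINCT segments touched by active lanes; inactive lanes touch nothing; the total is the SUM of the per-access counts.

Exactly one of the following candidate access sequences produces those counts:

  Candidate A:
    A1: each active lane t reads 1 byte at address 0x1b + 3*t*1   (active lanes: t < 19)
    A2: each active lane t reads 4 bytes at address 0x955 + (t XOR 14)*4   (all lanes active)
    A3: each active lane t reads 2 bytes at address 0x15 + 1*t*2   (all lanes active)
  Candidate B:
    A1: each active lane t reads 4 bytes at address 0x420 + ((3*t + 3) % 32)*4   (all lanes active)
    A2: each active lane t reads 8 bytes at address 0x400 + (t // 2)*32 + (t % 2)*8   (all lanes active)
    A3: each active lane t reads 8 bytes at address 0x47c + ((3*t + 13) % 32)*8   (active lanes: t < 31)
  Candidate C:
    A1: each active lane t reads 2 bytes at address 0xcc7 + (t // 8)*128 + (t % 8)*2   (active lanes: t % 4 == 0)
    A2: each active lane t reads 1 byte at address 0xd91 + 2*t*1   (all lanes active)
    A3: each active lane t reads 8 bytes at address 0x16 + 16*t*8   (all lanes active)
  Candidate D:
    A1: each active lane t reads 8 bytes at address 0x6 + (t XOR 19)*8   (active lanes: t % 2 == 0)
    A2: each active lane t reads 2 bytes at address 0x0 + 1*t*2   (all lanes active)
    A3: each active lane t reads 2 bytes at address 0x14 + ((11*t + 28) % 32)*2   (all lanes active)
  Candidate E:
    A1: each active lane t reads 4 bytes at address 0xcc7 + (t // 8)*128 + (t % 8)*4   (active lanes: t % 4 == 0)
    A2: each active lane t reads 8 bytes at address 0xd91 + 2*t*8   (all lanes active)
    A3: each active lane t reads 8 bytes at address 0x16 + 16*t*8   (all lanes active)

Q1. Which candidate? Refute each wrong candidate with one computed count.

A: A1 gives 3 transactions, not 4
B: A2 gives 16 transactions, not 3
D: A1 gives 9 transactions, not 4
E: A2 gives 17 transactions, not 3
C: all counts match (4,3,32)

Answer: C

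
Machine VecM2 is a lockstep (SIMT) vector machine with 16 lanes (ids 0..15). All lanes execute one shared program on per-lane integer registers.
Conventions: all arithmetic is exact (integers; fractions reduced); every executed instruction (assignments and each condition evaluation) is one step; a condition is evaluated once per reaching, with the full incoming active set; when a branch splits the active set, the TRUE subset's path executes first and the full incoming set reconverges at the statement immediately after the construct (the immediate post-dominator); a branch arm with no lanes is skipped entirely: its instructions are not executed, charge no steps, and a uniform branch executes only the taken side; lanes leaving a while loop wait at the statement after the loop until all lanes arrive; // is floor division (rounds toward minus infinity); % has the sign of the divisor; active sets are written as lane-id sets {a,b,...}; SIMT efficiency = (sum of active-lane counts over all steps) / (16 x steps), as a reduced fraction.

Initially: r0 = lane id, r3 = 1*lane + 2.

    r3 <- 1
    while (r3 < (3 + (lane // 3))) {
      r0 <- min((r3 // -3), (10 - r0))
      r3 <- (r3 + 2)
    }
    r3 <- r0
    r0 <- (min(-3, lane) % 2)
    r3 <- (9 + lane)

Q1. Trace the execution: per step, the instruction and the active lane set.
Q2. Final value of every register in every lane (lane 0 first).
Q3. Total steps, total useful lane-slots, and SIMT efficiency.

step 0: r3 <- 1                      {0,1,2,3,4,5,6,7,8,9,10,11,12,13,14,15}
step 1: eval (r3 < (3 + (lane // 3))) {0,1,2,3,4,5,6,7,8,9,10,11,12,13,14,15}
step 2: r0 <- min((r3 // -3), (10 - r0)) {0,1,2,3,4,5,6,7,8,9,10,11,12,13,14,15}
step 3: r3 <- (r3 + 2)               {0,1,2,3,4,5,6,7,8,9,10,11,12,13,14,15}
step 4: eval (r3 < (3 + (lane // 3))) {0,1,2,3,4,5,6,7,8,9,10,11,12,13,14,15}
step 5: r0 <- min((r3 // -3), (10 - r0)) {3,4,5,6,7,8,9,10,11,12,13,14,15}
step 6: r3 <- (r3 + 2)               {3,4,5,6,7,8,9,10,11,12,13,14,15}
step 7: eval (r3 < (3 + (lane // 3))) {3,4,5,6,7,8,9,10,11,12,13,14,15}
step 8: r0 <- min((r3 // -3), (10 - r0)) {9,10,11,12,13,14,15}
step 9: r3 <- (r3 + 2)               {9,10,11,12,13,14,15}
step 10: eval (r3 < (3 + (lane // 3))) {9,10,11,12,13,14,15}
step 11: r0 <- min((r3 // -3), (10 - r0)) {15}
step 12: r3 <- (r3 + 2)               {15}
step 13: eval (r3 < (3 + (lane // 3))) {15}
step 14: r3 <- r0                     {0,1,2,3,4,5,6,7,8,9,10,11,12,13,14,15}
step 15: r0 <- (min(-3, lane) % 2)    {0,1,2,3,4,5,6,7,8,9,10,11,12,13,14,15}
step 16: r3 <- (9 + lane)             {0,1,2,3,4,5,6,7,8,9,10,11,12,13,14,15}

Answer: 17 steps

r0: 1,1,1,1,1,1,1,1,1,1,1,1,1,1,1,1
r3: 9,10,11,12,13,14,15,16,17,18,19,20,21,22,23,24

steps = 17; useful = 191; efficiency = 191/272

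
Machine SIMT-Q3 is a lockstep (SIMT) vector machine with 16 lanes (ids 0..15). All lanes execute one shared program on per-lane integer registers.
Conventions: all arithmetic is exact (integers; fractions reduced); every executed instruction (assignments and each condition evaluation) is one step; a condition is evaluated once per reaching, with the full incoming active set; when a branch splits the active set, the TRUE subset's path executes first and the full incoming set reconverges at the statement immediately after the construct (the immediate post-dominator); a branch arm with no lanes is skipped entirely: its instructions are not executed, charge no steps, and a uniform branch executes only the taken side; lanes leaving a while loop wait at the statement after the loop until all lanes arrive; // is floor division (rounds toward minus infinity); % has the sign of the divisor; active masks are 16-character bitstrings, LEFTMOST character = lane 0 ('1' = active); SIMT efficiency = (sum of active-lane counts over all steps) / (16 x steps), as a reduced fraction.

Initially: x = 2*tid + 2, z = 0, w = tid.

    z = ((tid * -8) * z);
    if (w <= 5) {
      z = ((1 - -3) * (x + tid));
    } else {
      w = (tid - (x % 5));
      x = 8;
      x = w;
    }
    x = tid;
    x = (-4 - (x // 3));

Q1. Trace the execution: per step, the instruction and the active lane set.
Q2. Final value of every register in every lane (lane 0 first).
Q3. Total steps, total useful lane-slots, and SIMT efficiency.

step 0: z <- ((tid * -8) * z)        1111111111111111
step 1: eval (w <= 5)                1111111111111111
step 2: z <- ((1 - -3) * (x + tid))  1111110000000000
step 3: w <- (tid - (x % 5))         0000001111111111
step 4: x <- 8                       0000001111111111
step 5: x <- w                       0000001111111111
step 6: x <- tid                     1111111111111111
step 7: x <- (-4 - (x // 3))         1111111111111111

Answer: 8 steps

x: -4,-4,-4,-5,-5,-5,-6,-6,-6,-7,-7,-7,-8,-8,-8,-9
z: 8,20,32,44,56,68,0,0,0,0,0,0,0,0,0,0
w: 0,1,2,3,4,5,2,6,5,9,8,7,11,10,14,13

steps = 8; useful = 100; efficiency = 100/128 = 25/32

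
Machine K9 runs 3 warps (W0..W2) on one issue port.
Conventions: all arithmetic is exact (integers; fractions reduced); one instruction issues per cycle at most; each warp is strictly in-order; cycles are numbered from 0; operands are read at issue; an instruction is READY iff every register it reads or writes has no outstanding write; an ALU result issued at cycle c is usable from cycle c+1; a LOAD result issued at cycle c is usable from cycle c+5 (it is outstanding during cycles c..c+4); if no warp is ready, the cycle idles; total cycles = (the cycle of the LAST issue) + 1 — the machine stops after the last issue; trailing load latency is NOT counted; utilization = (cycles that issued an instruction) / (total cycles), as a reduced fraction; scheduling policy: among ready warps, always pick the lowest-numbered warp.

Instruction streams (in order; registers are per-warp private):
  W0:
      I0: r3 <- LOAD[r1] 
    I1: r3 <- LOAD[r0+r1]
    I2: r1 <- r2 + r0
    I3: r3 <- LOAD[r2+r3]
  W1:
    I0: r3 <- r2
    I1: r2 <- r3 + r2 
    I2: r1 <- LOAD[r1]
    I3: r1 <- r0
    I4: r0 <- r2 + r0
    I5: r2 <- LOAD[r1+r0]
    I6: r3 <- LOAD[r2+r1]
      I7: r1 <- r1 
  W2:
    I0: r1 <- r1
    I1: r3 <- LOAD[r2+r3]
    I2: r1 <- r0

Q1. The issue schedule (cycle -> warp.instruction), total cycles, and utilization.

cycle 0: W0.I0
cycle 1: W1.I0
cycle 2: W1.I1
cycle 3: W1.I2
cycle 4: W2.I0
cycle 5: W0.I1
cycle 6: W0.I2
cycle 7: W2.I1
cycle 8: W1.I3
cycle 9: W1.I4
cycle 10: W0.I3
cycle 11: W1.I5
cycle 12: W2.I2
cycle 13: idle
cycle 14: idle
cycle 15: idle
cycle 16: W1.I6
cycle 17: W1.I7

Answer: 18 cycles, utilization 5/6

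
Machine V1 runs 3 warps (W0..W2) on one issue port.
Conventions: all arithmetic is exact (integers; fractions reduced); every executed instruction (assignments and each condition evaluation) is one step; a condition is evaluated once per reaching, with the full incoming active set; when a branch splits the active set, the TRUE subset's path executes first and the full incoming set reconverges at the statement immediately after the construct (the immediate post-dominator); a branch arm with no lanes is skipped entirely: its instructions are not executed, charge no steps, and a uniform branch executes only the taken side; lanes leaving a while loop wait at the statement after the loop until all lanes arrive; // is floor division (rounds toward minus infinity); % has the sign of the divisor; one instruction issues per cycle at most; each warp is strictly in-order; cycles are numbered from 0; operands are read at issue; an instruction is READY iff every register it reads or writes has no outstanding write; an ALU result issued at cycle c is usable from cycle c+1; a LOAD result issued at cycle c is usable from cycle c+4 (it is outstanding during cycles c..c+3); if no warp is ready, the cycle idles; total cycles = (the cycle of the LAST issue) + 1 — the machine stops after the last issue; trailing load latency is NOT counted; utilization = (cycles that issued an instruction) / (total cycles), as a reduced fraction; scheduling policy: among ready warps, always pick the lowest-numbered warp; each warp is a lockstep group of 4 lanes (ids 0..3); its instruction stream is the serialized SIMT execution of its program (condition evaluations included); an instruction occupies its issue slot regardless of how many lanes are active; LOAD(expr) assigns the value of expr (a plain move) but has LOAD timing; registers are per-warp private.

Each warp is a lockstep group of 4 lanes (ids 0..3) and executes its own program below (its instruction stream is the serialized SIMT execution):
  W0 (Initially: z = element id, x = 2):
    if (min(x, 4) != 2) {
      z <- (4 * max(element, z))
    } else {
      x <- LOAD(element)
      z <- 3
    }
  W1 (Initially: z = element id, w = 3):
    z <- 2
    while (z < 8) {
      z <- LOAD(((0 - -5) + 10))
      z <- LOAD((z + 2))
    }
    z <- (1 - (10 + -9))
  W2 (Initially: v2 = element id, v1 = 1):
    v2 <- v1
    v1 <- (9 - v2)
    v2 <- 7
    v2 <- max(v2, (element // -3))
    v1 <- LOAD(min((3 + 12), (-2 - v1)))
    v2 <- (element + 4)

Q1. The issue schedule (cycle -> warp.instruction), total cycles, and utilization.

cycle 0: W0.I0
cycle 1: W0.I1
cycle 2: W0.I2
cycle 3: W1.I0
cycle 4: W1.I1
cycle 5: W1.I2
cycle 6: W2.I0
cycle 7: W2.I1
cycle 8: W2.I2
cycle 9: W1.I3
cycle 10: W2.I3
cycle 11: W2.I4
cycle 12: W2.I5
cycle 13: W1.I4
cycle 14: W1.I5

Answer: 15 cycles, utilization 1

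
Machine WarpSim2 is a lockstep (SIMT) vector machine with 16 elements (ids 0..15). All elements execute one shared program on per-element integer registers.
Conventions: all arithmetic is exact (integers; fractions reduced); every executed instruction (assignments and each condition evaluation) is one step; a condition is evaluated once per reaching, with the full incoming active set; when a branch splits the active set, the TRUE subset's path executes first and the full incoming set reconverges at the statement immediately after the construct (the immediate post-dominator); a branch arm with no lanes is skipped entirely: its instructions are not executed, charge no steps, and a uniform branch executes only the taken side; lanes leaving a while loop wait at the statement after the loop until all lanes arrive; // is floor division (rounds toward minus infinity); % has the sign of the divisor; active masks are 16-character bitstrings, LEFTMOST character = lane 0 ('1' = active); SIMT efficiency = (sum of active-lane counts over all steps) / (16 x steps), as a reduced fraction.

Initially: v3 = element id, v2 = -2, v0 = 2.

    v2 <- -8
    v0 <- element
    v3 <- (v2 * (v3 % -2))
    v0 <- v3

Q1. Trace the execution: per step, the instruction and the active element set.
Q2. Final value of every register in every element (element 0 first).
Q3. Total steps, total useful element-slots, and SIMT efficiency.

step 0: v2 <- -8                     1111111111111111
step 1: v0 <- element                1111111111111111
step 2: v3 <- (v2 * (v3 % -2))       1111111111111111
step 3: v0 <- v3                     1111111111111111

Answer: 4 steps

v3: 0,8,0,8,0,8,0,8,0,8,0,8,0,8,0,8
v2: -8,-8,-8,-8,-8,-8,-8,-8,-8,-8,-8,-8,-8,-8,-8,-8
v0: 0,8,0,8,0,8,0,8,0,8,0,8,0,8,0,8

steps = 4; useful = 64; efficiency = 64/64 = 1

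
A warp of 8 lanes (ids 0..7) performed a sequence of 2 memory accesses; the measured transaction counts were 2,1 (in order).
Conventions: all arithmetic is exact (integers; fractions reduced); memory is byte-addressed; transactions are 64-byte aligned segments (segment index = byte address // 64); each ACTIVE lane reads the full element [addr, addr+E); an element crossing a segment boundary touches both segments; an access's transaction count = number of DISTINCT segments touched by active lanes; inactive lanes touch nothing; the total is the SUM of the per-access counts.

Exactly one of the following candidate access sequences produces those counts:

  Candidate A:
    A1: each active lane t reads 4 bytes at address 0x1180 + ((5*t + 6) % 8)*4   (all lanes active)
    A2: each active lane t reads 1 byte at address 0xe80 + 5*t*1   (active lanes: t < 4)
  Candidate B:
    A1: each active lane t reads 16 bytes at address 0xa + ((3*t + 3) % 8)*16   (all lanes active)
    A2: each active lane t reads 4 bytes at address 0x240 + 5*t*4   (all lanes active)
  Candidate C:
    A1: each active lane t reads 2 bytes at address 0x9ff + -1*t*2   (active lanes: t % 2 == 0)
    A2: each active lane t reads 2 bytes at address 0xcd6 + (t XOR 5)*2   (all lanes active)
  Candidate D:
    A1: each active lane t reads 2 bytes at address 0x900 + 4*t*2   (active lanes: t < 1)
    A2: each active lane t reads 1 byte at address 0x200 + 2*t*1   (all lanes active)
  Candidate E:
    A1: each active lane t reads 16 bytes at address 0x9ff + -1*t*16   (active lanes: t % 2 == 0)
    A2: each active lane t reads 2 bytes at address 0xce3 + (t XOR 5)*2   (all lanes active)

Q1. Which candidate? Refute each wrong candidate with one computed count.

A: A1 gives 1 transaction, not 2
B: A1 gives 3 transactions, not 2
D: A1 gives 1 transaction, not 2
E: A1 gives 3 transactions, not 2
C: all counts match (2,1)

Answer: C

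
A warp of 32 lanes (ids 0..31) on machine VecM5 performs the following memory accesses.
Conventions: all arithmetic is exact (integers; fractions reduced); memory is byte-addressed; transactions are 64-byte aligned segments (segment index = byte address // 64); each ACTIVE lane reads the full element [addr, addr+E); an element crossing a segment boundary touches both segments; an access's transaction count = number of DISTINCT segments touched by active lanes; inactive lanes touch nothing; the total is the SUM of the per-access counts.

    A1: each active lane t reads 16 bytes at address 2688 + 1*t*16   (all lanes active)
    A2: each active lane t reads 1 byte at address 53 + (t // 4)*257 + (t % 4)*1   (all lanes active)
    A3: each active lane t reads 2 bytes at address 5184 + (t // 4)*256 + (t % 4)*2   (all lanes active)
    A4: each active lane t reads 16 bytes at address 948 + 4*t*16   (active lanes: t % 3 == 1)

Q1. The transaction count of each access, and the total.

A1: 8 transactions
A2: 8 transactions
A3: 8 transactions
A4: 22 transactions

Answer: 8,8,8,22; total 46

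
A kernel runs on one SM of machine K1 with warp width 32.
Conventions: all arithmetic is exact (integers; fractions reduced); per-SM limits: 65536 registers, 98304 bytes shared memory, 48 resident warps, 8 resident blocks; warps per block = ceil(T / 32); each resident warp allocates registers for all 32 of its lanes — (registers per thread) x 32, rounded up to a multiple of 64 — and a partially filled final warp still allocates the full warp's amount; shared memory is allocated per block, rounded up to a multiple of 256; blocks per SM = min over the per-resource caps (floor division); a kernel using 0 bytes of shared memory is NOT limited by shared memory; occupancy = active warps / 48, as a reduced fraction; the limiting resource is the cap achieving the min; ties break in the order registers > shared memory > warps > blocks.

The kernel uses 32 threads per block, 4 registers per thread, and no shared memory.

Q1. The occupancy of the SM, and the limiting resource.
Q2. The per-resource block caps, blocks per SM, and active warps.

Answer: occupancy 1/6, limited by blocks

registers: 512 blocks
shared memory: no limit (kernel uses none)
warps: 48 blocks
blocks: 8 blocks

Answer: 8 blocks, 8 active warps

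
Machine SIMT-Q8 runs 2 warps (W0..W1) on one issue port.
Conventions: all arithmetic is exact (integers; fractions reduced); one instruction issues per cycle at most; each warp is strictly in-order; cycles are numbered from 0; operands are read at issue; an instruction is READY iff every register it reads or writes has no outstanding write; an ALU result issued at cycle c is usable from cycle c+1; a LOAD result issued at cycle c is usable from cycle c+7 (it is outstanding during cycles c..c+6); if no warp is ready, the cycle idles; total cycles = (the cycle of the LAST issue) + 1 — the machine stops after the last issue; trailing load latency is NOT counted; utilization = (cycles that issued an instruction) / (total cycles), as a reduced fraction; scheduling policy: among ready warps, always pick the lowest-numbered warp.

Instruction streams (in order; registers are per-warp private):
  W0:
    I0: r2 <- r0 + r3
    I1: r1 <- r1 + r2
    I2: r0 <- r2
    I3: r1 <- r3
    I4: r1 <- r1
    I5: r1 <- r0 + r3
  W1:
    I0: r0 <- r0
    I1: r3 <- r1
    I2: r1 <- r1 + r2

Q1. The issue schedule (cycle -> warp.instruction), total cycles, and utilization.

cycle 0: W0.I0
cycle 1: W0.I1
cycle 2: W0.I2
cycle 3: W0.I3
cycle 4: W0.I4
cycle 5: W0.I5
cycle 6: W1.I0
cycle 7: W1.I1
cycle 8: W1.I2

Answer: 9 cycles, utilization 1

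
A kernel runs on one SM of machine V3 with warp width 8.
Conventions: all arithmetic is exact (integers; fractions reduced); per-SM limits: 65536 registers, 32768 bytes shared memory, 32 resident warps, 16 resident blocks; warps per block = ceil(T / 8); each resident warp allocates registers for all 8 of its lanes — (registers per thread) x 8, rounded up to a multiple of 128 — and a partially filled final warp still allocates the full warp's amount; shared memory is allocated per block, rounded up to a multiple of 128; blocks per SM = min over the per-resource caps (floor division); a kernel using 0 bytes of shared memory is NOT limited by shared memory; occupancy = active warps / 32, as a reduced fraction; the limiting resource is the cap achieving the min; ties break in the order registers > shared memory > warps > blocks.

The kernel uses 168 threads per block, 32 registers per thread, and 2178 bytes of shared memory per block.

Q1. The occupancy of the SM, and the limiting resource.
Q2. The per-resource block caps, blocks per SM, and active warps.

Answer: occupancy 21/32, limited by warps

registers: 12 blocks
shared memory: 14 blocks
warps: 1 block
blocks: 16 blocks

Answer: 1 block, 21 active warps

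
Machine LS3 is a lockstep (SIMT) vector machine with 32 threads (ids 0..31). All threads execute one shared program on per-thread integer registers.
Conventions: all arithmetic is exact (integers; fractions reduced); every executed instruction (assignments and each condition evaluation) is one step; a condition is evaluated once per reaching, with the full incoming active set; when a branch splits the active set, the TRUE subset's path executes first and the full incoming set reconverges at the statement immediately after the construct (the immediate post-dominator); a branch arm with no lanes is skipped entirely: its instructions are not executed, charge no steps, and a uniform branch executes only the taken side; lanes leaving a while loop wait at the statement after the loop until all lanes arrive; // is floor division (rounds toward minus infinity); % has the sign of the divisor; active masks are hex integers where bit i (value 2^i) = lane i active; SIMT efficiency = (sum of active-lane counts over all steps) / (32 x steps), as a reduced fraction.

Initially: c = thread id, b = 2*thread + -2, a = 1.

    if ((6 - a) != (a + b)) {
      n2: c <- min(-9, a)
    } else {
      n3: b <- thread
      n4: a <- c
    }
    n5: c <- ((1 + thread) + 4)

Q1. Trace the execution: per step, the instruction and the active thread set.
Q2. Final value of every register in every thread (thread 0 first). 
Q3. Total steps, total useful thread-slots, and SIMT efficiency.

step 0: eval ((6 - a) != (a + b))    0xffffffff
step 1: c <- min(-9, a)              0xfffffff7
step 2: b <- thread                  0x00000008
step 3: a <- c                       0x00000008
step 4: c <- ((1 + thread) + 4)      0xffffffff

Answer: 5 steps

c: 5,6,7,8,9,10,11,12,13,14,15,16,17,18,19,20,21,22,23,24,25,26,27,28,29,30,31,32,33,34,35,36
b: -2,0,2,3,6,8,10,12,14,16,18,20,22,24,26,28,30,32,34,36,38,40,42,44,46,48,50,52,54,56,58,60
a: 1,1,1,3,1,1,1,1,1,1,1,1,1,1,1,1,1,1,1,1,1,1,1,1,1,1,1,1,1,1,1,1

steps = 5; useful = 97; efficiency = 97/160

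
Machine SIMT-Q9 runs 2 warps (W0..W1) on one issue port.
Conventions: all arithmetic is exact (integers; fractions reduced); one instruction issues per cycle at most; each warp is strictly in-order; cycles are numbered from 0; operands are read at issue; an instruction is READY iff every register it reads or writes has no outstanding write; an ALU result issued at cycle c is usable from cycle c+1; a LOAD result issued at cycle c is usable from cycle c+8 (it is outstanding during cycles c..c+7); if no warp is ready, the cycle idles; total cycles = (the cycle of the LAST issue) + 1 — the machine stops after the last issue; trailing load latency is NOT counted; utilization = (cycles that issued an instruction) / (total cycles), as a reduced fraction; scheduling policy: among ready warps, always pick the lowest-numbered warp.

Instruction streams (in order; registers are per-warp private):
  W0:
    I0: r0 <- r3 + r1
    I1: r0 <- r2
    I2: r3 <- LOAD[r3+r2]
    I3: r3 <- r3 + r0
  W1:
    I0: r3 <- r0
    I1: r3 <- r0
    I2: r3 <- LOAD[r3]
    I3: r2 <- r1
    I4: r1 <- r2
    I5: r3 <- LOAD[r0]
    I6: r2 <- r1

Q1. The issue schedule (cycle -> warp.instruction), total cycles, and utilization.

cycle 0: W0.I0
cycle 1: W0.I1
cycle 2: W0.I2
cycle 3: W1.I0
cycle 4: W1.I1
cycle 5: W1.I2
cycle 6: W1.I3
cycle 7: W1.I4
cycle 8: idle
cycle 9: idle
cycle 10: W0.I3
cycle 11: idle
cycle 12: idle
cycle 13: W1.I5
cycle 14: W1.I6

Answer: 15 cycles, utilization 11/15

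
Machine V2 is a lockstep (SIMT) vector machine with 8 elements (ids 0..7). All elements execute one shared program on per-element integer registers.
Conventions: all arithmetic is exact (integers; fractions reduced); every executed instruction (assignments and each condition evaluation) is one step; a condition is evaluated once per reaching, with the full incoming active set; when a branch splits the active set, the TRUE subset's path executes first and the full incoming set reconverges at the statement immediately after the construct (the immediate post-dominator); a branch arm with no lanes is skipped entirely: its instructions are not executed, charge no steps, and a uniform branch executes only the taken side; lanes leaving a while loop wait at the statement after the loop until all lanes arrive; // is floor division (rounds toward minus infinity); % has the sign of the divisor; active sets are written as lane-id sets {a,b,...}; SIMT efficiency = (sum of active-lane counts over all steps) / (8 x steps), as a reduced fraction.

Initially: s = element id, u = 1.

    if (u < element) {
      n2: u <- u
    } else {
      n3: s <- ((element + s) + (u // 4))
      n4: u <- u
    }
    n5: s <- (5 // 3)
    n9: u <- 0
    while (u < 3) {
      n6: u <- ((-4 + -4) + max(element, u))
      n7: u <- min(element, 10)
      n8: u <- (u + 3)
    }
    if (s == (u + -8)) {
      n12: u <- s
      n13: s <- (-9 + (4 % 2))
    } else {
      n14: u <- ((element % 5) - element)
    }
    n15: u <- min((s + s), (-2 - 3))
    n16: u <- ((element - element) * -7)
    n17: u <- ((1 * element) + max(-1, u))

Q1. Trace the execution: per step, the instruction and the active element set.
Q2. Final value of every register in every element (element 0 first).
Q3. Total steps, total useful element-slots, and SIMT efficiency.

step 0: eval (u < element)           {0,1,2,3,4,5,6,7}
step 1: u <- u                       {2,3,4,5,6,7}
step 2: s <- ((element + s) + (u // 4)) {0,1}
step 3: u <- u                       {0,1}
step 4: s <- (5 // 3)                {0,1,2,3,4,5,6,7}
step 5: u <- 0                       {0,1,2,3,4,5,6,7}
step 6: eval (u < 3)                 {0,1,2,3,4,5,6,7}
step 7: u <- ((-4 + -4) + max(element, u)) {0,1,2,3,4,5,6,7}
step 8: u <- min(element, 10)        {0,1,2,3,4,5,6,7}
step 9: u <- (u + 3)                 {0,1,2,3,4,5,6,7}
step 10: eval (u < 3)                 {0,1,2,3,4,5,6,7}
step 11: eval (s == (u + -8))         {0,1,2,3,4,5,6,7}
step 12: u <- s                       {6}
step 13: s <- (-9 + (4 % 2))          {6}
step 14: u <- ((element % 5) - element) {0,1,2,3,4,5,7}
step 15: u <- min((s + s), (-2 - 3))  {0,1,2,3,4,5,6,7}
step 16: u <- ((element - element) * -7) {0,1,2,3,4,5,6,7}
step 17: u <- ((1 * element) + max(-1, u)) {0,1,2,3,4,5,6,7}

Answer: 18 steps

s: 1,1,1,1,1,1,-9,1
u: 0,1,2,3,4,5,6,7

steps = 18; useful = 115; efficiency = 115/144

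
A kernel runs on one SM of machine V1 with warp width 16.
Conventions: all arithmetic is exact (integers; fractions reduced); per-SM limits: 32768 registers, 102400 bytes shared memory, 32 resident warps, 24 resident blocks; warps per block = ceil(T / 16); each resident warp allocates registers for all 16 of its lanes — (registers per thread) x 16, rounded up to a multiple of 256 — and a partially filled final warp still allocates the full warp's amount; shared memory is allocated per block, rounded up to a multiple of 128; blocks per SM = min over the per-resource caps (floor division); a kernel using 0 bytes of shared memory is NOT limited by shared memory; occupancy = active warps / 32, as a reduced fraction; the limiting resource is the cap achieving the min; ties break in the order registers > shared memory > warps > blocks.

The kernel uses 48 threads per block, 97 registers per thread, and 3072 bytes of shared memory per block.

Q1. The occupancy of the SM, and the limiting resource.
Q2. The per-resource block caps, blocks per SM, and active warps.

Answer: occupancy 9/16, limited by registers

registers: 6 blocks
shared memory: 33 blocks
warps: 10 blocks
blocks: 24 blocks

Answer: 6 blocks, 18 active warps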